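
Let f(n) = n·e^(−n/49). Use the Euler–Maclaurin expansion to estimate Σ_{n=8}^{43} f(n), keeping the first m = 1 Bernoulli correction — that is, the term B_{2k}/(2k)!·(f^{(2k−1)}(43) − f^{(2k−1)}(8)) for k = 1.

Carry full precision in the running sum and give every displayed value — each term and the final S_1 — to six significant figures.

S_1 ≈ 510.135

∫_8^43 x·e^(−x/49) dx evaluates to 497.853.
Boundary: ½(f(8) + f(43)) = ½(6.79493 + 17.8794) = 12.3372.
Integral + boundary = 510.190.
k=1: B_{2}/(2)! × [f^{(1)}(43) − f^{(1)}(8)] = 1/12 × (0.0509143 − 0.710694) = -0.0549816.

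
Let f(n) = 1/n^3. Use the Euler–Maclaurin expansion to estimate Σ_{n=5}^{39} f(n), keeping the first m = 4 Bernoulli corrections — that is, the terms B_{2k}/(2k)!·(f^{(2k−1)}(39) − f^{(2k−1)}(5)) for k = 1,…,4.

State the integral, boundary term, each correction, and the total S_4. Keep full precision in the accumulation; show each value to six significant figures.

S_4 ≈ 0.0240745

The integral term ∫_5^39 1/x^3 dx = 0.0196713.
Boundary: ½(f(5) + f(39)) = ½(0.00800000 + 1.68580e-05) = 0.00400843.
So far: 0.0236797.
Correction k=1: B_{2}/2! · (f^{(1)}(39) − f^{(1)}(5)) = 1/12 · (-1.29677e-06 − (-0.00480000)) = 0.000399892.
Partial sum through k=1: 0.0240796.
Correction k=2: B_{4}/4! · (f^{(3)}(39) − f^{(3)}(5)) = −1/720 · (-1.70515e-08 − (-0.00384000)) = -5.33331e-06.
Partial sum through k=2: 0.0240743.
Correction k=3: B_{6}/6! · (f^{(5)}(39) − f^{(5)}(5)) = 1/30240 · (-4.70851e-10 − (-0.00645120)) = 2.13333e-07.
Partial sum through k=3: 0.0240745.
Correction k=4: B_{8}/8! · (f^{(7)}(39) − f^{(7)}(5)) = −1/1209600 · (-2.22888e-11 − (-0.0185795)) = -1.53600e-08.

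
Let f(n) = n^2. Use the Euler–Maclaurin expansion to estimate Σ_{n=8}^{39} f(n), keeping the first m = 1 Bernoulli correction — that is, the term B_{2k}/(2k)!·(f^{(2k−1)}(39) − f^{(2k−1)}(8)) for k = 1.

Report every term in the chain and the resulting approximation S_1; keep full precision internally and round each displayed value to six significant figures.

S_1 ≈ 20400.0

The integral term ∫_8^39 x^2 dx = 19602.3.
Boundary: ½(f(8) + f(39)) = ½(64.0000 + 1521.00) = 792.500.
Running total after boundary: 20394.8.
Correction k=1: B_{2}/2! · (f^{(1)}(39) − f^{(1)}(8)) = 1/12 · (78.0000 − 16.0000) = 5.16667.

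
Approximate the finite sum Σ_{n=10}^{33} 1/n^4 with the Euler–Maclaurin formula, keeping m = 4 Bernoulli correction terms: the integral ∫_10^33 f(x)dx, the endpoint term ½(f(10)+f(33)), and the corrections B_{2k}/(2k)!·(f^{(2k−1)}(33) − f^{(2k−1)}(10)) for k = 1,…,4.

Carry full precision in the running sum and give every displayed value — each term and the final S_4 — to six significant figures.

Integral: ∫_10^33 1/x^4 dx = 0.000324058.
Boundary: ½(f(10) + f(33)) = ½(0.000100000 + 8.43226e-07) = 5.04216e-05.
Integral + boundary = 0.000374479.
Order-1 term: 1/12 · (-1.02209e-07 − (-4.00000e-05)) = 3.32482e-06.
Running total after k=1: 0.000377804.
Order-2 term: −1/720 · (-2.81568e-09 − (-1.20000e-05)) = -1.66628e-08.
Running total after k=2: 0.000377788.
Order-3 term: 1/30240 · (-1.44792e-10 − (-6.72000e-06)) = 2.22217e-10.
Running total after k=3: 0.000377788.
Order-4 term: −1/1209600 · (-1.19663e-11 − (-6.04800e-06)) = -4.99999e-12.

S_4 ≈ 0.000377788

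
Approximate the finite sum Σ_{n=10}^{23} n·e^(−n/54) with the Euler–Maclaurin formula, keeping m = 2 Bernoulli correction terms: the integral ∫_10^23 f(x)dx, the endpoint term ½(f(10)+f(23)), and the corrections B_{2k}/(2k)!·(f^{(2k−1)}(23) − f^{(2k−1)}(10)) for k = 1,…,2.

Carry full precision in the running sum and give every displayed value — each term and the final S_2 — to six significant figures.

∫_10^23 x·e^(−x/54) dx evaluates to 155.906.
Boundary: ½(f(10) + f(23)) = ½(8.30950 + 15.0228) = 11.6661.
So far: 167.572.
Correction k=1: B_{2}/2! · (f^{(1)}(23) − f^{(1)}(10)) = 1/12 · (0.374965 − 0.677071) = -0.0251755.
Running total after k=1: 167.547.
Correction k=2: B_{4}/4! · (f^{(3)}(23) − f^{(3)}(10)) = −1/720 · (0.000576576 − 0.000802116) = 3.13251e-07.

S_2 ≈ 167.547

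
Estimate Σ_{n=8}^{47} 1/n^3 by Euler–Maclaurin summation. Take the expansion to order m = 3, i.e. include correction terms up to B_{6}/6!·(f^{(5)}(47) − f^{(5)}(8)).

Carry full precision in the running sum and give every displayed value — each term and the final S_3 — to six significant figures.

∫_8^47 1/x^3 dx evaluates to 0.00758615.
½[f(8) + f(47)] = ½[0.00195312 + 9.63178e-06] = 0.000981378.
Integral + boundary = 0.00856753.
Order-1 term: 1/12 · (-6.14794e-07 − (-0.000732422)) = 6.09839e-05.
Partial sum through k=1: 0.00862852.
Order-2 term: −1/720 · (-5.56627e-09 − (-0.000228882)) = -3.17884e-07.
Partial sum through k=2: 0.00862820.
Order-3 term: 1/30240 · (-1.05832e-10 − (-0.000150204)) = 4.96705e-09.

S_3 ≈ 0.00862820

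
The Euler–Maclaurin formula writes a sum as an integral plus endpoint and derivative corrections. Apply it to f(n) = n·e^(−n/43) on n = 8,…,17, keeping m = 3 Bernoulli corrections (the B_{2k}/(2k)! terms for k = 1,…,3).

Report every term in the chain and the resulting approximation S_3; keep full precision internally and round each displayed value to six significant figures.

S_3 ≈ 92.2399

The integral term ∫_8^17 x·e^(−x/43) dx = 83.2170.
Endpoint term: (f(8) + f(17))/2 = (6.64188 + 11.4486)/2 = 9.04522.
Running total after boundary: 92.2622.
k=1: B_{2}/(2)! × [f^{(1)}(17) − f^{(1)}(8)] = 1/12 × (0.407199 − 0.675773) = -0.0223811.
After k=1: 92.2399.
k=2: B_{4}/(4)! × [f^{(3)}(17) − f^{(3)}(8)] = −1/720 × (0.000948669 − 0.00126352) = 4.37288e-07.
After k=2: 92.2399.
k=3: B_{6}/(6)! × [f^{(5)}(17) − f^{(5)}(8)] = 1/30240 × (9.07037e-07 − 1.16904e-06) = -8.66409e-12.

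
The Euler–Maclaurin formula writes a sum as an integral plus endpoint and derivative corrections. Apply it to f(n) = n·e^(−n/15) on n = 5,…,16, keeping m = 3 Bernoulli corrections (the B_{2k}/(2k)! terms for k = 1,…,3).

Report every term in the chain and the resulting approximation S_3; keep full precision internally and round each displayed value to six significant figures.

S_3 ≈ 59.4307

The integral term ∫_5^16 x·e^(−x/15) dx = 54.9279.
Endpoint term: (f(5) + f(16))/2 = (3.58266 + 5.50646)/2 = 4.54456.
Running total after boundary: 59.4724.
Correction k=1: B_{2}/2! · (f^{(1)}(16) − f^{(1)}(5)) = 1/12 · (-0.0229436 − 0.477688) = -0.0417193.
Running total after k=1: 59.4307.
Correction k=2: B_{4}/4! · (f^{(3)}(16) − f^{(3)}(5)) = −1/720 · (0.00295717 − 0.00849222) = 7.68757e-06.
Running total after k=2: 59.4307.
Correction k=3: B_{6}/6! · (f^{(5)}(16) − f^{(5)}(5)) = 1/30240 · (2.67392e-05 − 6.60506e-05) = -1.29998e-09.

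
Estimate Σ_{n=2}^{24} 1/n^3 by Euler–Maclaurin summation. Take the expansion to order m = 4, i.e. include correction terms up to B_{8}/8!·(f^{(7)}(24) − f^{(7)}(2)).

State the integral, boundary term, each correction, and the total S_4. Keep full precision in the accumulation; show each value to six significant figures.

S_4 ≈ 0.201169

∫_2^24 1/x^3 dx evaluates to 0.124132.
½[f(2) + f(24)] = ½[0.125000 + 7.23380e-05] = 0.0625362.
Running total after boundary: 0.186668.
Correction k=1: B_{2}/2! · (f^{(1)}(24) − f^{(1)}(2)) = 1/12 · (-9.04225e-06 − (-0.187500)) = 0.0156242.
After k=1: 0.202292.
Correction k=2: B_{4}/4! · (f^{(3)}(24) − f^{(3)}(2)) = −1/720 · (-3.13967e-07 − (-0.937500)) = -0.00130208.
After k=2: 0.200990.
Correction k=3: B_{6}/6! · (f^{(5)}(24) − f^{(5)}(2)) = 1/30240 · (-2.28934e-08 − (-9.84375)) = 0.000325521.
After k=3: 0.201316.
Correction k=4: B_{8}/8! · (f^{(7)}(24) − f^{(7)}(2)) = −1/1209600 · (-2.86168e-09 − (-177.188)) = -0.000146484.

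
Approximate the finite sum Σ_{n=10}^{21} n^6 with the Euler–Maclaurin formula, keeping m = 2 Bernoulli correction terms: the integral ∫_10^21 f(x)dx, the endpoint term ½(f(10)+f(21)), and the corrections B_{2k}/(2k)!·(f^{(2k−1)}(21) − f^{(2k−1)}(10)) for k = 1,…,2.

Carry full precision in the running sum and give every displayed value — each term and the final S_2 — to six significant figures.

Integral: ∫_10^21 x^6 dx = 2.55870e+08.
½[f(10) + f(21)] = ½[1.00000e+06 + 8.57661e+07] = 4.33831e+07.
Running total after boundary: 2.99253e+08.
Correction k=1: B_{2}/2! · (f^{(1)}(21) − f^{(1)}(10)) = 1/12 · (2.45046e+07 − 600000) = 1.99205e+06.
Partial sum through k=1: 3.01245e+08.
Correction k=2: B_{4}/4! · (f^{(3)}(21) − f^{(3)}(10)) = −1/720 · (1.11132e+06 − 120000) = -1376.83.

S_2 ≈ 3.01244e+08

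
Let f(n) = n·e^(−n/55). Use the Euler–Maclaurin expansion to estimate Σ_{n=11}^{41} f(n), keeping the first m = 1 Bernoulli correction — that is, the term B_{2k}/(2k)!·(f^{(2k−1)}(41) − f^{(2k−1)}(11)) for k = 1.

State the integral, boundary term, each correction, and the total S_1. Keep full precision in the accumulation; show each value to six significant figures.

S_1 ≈ 480.721

The integral term ∫_11^41 x·e^(−x/55) dx = 466.535.
Boundary: ½(f(11) + f(41)) = ½(9.00604 + 19.4553) = 14.2306.
Running total after boundary: 480.765.
k=1: B_{2}/(2)! × [f^{(1)}(41) − f^{(1)}(11)] = 1/12 × (0.120787 − 0.654985) = -0.0445165.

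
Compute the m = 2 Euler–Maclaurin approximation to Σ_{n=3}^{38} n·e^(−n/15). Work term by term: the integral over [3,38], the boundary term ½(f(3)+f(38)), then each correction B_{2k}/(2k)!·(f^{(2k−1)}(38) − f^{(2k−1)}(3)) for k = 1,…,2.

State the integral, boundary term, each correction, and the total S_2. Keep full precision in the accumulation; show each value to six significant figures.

S_2 ≈ 160.611

Integral: ∫_3^38 x·e^(−x/15) dx = 157.939.
Boundary: ½(f(3) + f(38)) = ½(2.45619 + 3.01697) = 2.73658.
So far: 160.676.
Order-1 term: 1/12 · (-0.121737 − 0.654985) = -0.0647268.
Running total after k=1: 160.611.
Order-2 term: −1/720 · (0.000164669 − 0.0101886) = 1.39222e-05.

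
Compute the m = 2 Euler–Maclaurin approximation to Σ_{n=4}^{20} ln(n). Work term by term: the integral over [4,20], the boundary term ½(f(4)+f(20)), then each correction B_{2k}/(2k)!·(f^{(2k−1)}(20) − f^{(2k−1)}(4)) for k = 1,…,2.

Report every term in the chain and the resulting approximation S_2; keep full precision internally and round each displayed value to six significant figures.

S_2 ≈ 40.5439

∫_4^20 ln(x) dx evaluates to 38.3695.
Boundary: ½(f(4) + f(20)) = ½(1.38629 + 2.99573) = 2.19101.
Integral + boundary = 40.5605.
Order-1 term: 1/12 · (0.0500000 − 0.250000) = -0.0166667.
Partial sum through k=1: 40.5438.
Order-2 term: −1/720 · (0.000250000 − 0.0312500) = 4.30556e-05.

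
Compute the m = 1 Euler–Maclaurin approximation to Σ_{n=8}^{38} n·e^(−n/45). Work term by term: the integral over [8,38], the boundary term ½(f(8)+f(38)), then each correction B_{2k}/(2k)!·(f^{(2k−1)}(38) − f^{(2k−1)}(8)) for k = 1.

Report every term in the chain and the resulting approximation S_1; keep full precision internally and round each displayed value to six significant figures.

∫_8^38 x·e^(−x/45) dx evaluates to 391.263.
Boundary: ½(f(8) + f(38)) = ½(6.69703 + 16.3323) = 11.5146.
Running total after boundary: 402.778.
Order-1 term: 1/12 · (0.0668572 − 0.688306) = -0.0517874.

S_1 ≈ 402.726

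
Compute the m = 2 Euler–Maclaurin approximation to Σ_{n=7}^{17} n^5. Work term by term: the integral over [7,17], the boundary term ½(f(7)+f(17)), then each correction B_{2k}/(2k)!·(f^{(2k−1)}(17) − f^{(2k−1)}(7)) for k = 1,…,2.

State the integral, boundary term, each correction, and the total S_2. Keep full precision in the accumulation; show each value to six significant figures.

S_2 ≈ 4.75543e+06

Integral: ∫_7^17 x^5 dx = 4.00332e+06.
Boundary: ½(f(7) + f(17)) = ½(16807.0 + 1.41986e+06) = 718332.
So far: 4.72165e+06.
k=1: B_{2}/(2)! × [f^{(1)}(17) − f^{(1)}(7)] = 1/12 × (417605 − 12005.0) = 33800.0.
After k=1: 4.75545e+06.
k=2: B_{4}/(4)! × [f^{(3)}(17) − f^{(3)}(7)] = −1/720 × (17340.0 − 2940.00) = -20.0000.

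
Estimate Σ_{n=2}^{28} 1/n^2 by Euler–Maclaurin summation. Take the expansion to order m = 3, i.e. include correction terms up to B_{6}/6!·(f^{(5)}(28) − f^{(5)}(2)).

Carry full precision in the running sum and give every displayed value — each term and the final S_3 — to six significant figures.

Integral: ∫_2^28 1/x^2 dx = 0.464286.
Boundary: ½(f(2) + f(28)) = ½(0.250000 + 0.00127551) = 0.125638.
Integral + boundary = 0.589923.
Order-1 term: 1/12 · (-9.11079e-05 − (-0.250000)) = 0.0208257.
Running total after k=1: 0.610749.
Order-2 term: −1/720 · (-1.39451e-06 − (-0.750000)) = -0.00104166.
Running total after k=2: 0.609708.
Order-3 term: 1/30240 · (-5.33613e-08 − (-5.62500)) = 0.000186012.

S_3 ≈ 0.609894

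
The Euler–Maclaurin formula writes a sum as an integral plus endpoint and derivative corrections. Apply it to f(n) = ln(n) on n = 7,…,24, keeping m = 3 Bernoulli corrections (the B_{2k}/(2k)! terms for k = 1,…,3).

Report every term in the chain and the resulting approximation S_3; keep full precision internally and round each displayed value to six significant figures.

S_3 ≈ 48.2055

The integral term ∫_7^24 ln(x) dx = 45.6519.
Boundary: ½(f(7) + f(24)) = ½(1.94591 + 3.17805) = 2.56198.
Running total after boundary: 48.2139.
k=1: B_{2}/(2)! × [f^{(1)}(24) − f^{(1)}(7)] = 1/12 × (0.0416667 − 0.142857) = -0.00843254.
After k=1: 48.2055.
k=2: B_{4}/(4)! × [f^{(3)}(24) − f^{(3)}(7)] = −1/720 × (0.000144676 − 0.00583090) = 7.89754e-06.
After k=2: 48.2055.
k=3: B_{6}/(6)! × [f^{(5)}(24) − f^{(5)}(7)] = 1/30240 × (3.01408e-06 − 0.00142798) = -4.71218e-08.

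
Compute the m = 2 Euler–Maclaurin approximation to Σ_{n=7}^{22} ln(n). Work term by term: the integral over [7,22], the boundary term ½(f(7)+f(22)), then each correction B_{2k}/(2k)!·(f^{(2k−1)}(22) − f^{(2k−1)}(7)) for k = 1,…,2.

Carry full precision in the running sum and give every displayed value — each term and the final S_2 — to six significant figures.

S_2 ≈ 41.8919

∫_7^22 ln(x) dx evaluates to 39.3816.
Boundary: ½(f(7) + f(22)) = ½(1.94591 + 3.09104) = 2.51848.
Running total after boundary: 41.9000.
Correction k=1: B_{2}/2! · (f^{(1)}(22) − f^{(1)}(7)) = 1/12 · (0.0454545 − 0.142857) = -0.00811688.
Running total after k=1: 41.8919.
Correction k=2: B_{4}/4! · (f^{(3)}(22) − f^{(3)}(7)) = −1/720 · (0.000187829 − 0.00583090) = 7.83760e-06.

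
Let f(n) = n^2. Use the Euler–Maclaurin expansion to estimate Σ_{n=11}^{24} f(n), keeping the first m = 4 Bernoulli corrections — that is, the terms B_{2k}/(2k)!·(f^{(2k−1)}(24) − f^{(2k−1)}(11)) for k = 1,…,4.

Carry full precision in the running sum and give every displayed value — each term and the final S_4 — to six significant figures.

S_4 ≈ 4515.00

∫_11^24 x^2 dx evaluates to 4164.33.
½[f(11) + f(24)] = ½[121.000 + 576.000] = 348.500.
Integral + boundary = 4512.83.
k=1: B_{2}/(2)! × [f^{(1)}(24) − f^{(1)}(11)] = 1/12 × (48.0000 − 22.0000) = 2.16667.
After k=1: 4515.00.
k=2: B_{4}/(4)! × [f^{(3)}(24) − f^{(3)}(11)] = −1/720 × (0.00000 − 0.00000) = 0.00000.
After k=2: 4515.00.
k=3: B_{6}/(6)! × [f^{(5)}(24) − f^{(5)}(11)] = 1/30240 × (0.00000 − 0.00000) = 0.00000.
After k=3: 4515.00.
k=4: B_{8}/(8)! × [f^{(7)}(24) − f^{(7)}(11)] = −1/1209600 × (0.00000 − 0.00000) = 0.00000.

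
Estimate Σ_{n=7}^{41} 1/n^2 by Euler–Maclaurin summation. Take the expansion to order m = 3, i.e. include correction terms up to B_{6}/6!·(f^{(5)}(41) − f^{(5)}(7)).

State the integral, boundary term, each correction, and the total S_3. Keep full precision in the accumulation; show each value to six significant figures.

S_3 ≈ 0.129450

The integral term ∫_7^41 1/x^2 dx = 0.118467.
Boundary: ½(f(7) + f(41)) = ½(0.0204082 + 0.000594884) = 0.0105015.
So far: 0.128968.
k=1: B_{2}/(2)! × [f^{(1)}(41) − f^{(1)}(7)] = 1/12 × (-2.90187e-05 − (-0.00583090)) = 0.000483490.
Partial sum through k=1: 0.129452.
k=2: B_{4}/(4)! × [f^{(3)}(41) − f^{(3)}(7)] = −1/720 × (-2.07153e-07 − (-0.00142798)) = -1.98301e-06.
Partial sum through k=2: 0.129450.
k=3: B_{6}/(6)! × [f^{(5)}(41) − f^{(5)}(7)] = 1/30240 × (-3.69697e-09 − (-0.000874271)) = 2.89110e-08.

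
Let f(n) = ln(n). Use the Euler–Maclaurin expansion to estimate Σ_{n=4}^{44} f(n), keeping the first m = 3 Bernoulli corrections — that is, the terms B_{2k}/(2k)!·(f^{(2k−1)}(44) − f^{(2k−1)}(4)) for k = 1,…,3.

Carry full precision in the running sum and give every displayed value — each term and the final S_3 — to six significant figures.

S_3 ≈ 123.526

Integral: ∫_4^44 ln(x) dx = 120.959.
Boundary: ½(f(4) + f(44)) = ½(1.38629 + 3.78419) = 2.58524.
Running total after boundary: 123.544.
Correction k=1: B_{2}/2! · (f^{(1)}(44) − f^{(1)}(4)) = 1/12 · (0.0227273 − 0.250000) = -0.0189394.
Running total after k=1: 123.525.
Correction k=2: B_{4}/4! · (f^{(3)}(44) − f^{(3)}(4)) = −1/720 · (2.34786e-05 − 0.0312500) = 4.33702e-05.
Running total after k=2: 123.526.
Correction k=3: B_{6}/6! · (f^{(5)}(44) − f^{(5)}(4)) = 1/30240 · (1.45528e-07 − 0.0234375) = -7.75045e-07.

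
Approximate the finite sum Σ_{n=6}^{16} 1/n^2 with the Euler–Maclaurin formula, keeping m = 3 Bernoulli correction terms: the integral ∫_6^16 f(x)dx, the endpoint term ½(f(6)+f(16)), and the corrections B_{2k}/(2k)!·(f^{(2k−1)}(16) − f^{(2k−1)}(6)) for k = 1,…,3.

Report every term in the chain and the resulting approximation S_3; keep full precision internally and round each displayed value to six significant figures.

Integral: ∫_6^16 1/x^2 dx = 0.104167.
Boundary: ½(f(6) + f(16)) = ½(0.0277778 + 0.00390625) = 0.0158420.
So far: 0.120009.
Correction k=1: B_{2}/2! · (f^{(1)}(16) − f^{(1)}(6)) = 1/12 · (-0.000488281 − (-0.00925926)) = 0.000730915.
Partial sum through k=1: 0.120740.
Correction k=2: B_{4}/4! · (f^{(3)}(16) − f^{(3)}(6)) = −1/720 · (-2.28882e-05 − (-0.00308642)) = -4.25490e-06.
Partial sum through k=2: 0.120735.
Correction k=3: B_{6}/6! · (f^{(5)}(16) − f^{(5)}(6)) = 1/30240 · (-2.68221e-06 − (-0.00257202)) = 8.49648e-08.

S_3 ≈ 0.120735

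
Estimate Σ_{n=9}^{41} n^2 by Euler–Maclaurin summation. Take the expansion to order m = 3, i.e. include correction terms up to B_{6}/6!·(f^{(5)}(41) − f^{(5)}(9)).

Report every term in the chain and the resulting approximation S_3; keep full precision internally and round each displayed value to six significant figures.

S_3 ≈ 23617.0

∫_9^41 x^2 dx evaluates to 22730.7.
Endpoint term: (f(9) + f(41))/2 = (81.0000 + 1681.00)/2 = 881.000.
Integral + boundary = 23611.7.
k=1: B_{2}/(2)! × [f^{(1)}(41) − f^{(1)}(9)] = 1/12 × (82.0000 − 18.0000) = 5.33333.
Running total after k=1: 23617.0.
k=2: B_{4}/(4)! × [f^{(3)}(41) − f^{(3)}(9)] = −1/720 × (0.00000 − 0.00000) = 0.00000.
Running total after k=2: 23617.0.
k=3: B_{6}/(6)! × [f^{(5)}(41) − f^{(5)}(9)] = 1/30240 × (0.00000 − 0.00000) = 0.00000.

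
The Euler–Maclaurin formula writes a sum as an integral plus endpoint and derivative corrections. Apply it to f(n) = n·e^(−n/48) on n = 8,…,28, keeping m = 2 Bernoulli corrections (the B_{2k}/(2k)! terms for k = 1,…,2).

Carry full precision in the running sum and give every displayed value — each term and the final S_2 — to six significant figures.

S_2 ≈ 250.790

∫_8^28 x·e^(−x/48) dx evaluates to 239.631.
Endpoint term: (f(8) + f(28))/2 = (6.77185 + 15.6250)/2 = 11.1984.
Running total after boundary: 250.829.
k=1: B_{2}/(2)! × [f^{(1)}(28) − f^{(1)}(8)] = 1/12 × (0.232515 − 0.705401) = -0.0394072.
Running total after k=1: 250.790.
k=2: B_{4}/(4)! × [f^{(3)}(28) − f^{(3)}(8)] = −1/720 × (0.000585323 − 0.00104096) = 6.32825e-07.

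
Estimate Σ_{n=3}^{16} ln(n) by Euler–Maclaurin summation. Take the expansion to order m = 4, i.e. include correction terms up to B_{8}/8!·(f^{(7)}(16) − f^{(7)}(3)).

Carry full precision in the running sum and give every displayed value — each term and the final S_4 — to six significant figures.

∫_3^16 ln(x) dx evaluates to 28.0656.
½[f(3) + f(16)] = ½[1.09861 + 2.77259] = 1.93560.
So far: 30.0012.
Correction k=1: B_{2}/2! · (f^{(1)}(16) − f^{(1)}(3)) = 1/12 · (0.0625000 − 0.333333) = -0.0225694.
After k=1: 29.9786.
Correction k=2: B_{4}/4! · (f^{(3)}(16) − f^{(3)}(3)) = −1/720 · (0.000488281 − 0.0740741) = 0.000102202.
After k=2: 29.9787.
Correction k=3: B_{6}/6! · (f^{(5)}(16) − f^{(5)}(3)) = 1/30240 · (2.28882e-05 − 0.0987654) = -3.26530e-06.
After k=3: 29.9787.
Correction k=4: B_{8}/8! · (f^{(7)}(16) − f^{(7)}(3)) = −1/1209600 · (2.68221e-06 − 0.329218) = 2.72169e-07.

S_4 ≈ 29.9787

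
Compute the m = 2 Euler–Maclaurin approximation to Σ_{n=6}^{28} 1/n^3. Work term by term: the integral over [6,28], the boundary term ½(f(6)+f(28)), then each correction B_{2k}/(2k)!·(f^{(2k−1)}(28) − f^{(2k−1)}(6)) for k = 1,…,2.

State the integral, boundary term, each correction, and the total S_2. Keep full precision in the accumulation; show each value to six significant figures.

S_2 ≈ 0.0157794

The integral term ∫_6^28 1/x^3 dx = 0.0132511.
Endpoint term: (f(6) + f(28))/2 = (0.00462963 + 4.55539e-05)/2 = 0.00233759.
Running total after boundary: 0.0155887.
Correction k=1: B_{2}/2! · (f^{(1)}(28) − f^{(1)}(6)) = 1/12 · (-4.88078e-06 − (-0.00231481)) = 0.000192495.
Partial sum through k=1: 0.0157812.
Correction k=2: B_{4}/4! · (f^{(3)}(28) − f^{(3)}(6)) = −1/720 · (-1.24510e-07 − (-0.00128601)) = -1.78595e-06.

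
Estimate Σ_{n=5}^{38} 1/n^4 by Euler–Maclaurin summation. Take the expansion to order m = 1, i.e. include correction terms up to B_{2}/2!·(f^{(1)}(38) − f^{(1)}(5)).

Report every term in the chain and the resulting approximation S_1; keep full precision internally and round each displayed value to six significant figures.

S_1 ≈ 0.00356749

∫_5^38 1/x^4 dx evaluates to 0.00266059.
Boundary: ½(f(5) + f(38)) = ½(0.00160000 + 4.79585e-07) = 0.000800240.
So far: 0.00346083.
Order-1 term: 1/12 · (-5.04826e-08 − (-0.00128000)) = 0.000106662.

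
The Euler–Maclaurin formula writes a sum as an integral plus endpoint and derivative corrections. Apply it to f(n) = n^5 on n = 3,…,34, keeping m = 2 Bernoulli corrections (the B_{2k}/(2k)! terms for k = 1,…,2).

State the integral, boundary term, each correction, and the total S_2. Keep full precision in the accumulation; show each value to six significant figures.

S_2 ≈ 2.80742e+08

The integral term ∫_3^34 x^5 dx = 2.57467e+08.
Boundary: ½(f(3) + f(34)) = ½(243.000 + 4.54354e+07) = 2.27178e+07.
So far: 2.80185e+08.
Order-1 term: 1/12 · (6.68168e+06 − 405.000) = 556773.
After k=1: 2.80742e+08.
Order-2 term: −1/720 · (69360.0 − 540.000) = -95.5833.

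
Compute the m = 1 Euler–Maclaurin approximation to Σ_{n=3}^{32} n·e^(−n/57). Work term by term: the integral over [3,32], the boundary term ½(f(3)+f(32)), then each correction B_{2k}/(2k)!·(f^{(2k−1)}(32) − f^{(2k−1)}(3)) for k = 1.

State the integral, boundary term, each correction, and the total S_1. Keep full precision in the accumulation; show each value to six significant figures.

Integral: ∫_3^32 x·e^(−x/57) dx = 350.975.
½[f(3) + f(32)] = ½[2.84619 + 18.2531] = 10.5496.
So far: 361.525.
Correction k=1: B_{2}/2! · (f^{(1)}(32) − f^{(1)}(3)) = 1/12 · (0.250179 − 0.898796) = -0.0540515.

S_1 ≈ 361.471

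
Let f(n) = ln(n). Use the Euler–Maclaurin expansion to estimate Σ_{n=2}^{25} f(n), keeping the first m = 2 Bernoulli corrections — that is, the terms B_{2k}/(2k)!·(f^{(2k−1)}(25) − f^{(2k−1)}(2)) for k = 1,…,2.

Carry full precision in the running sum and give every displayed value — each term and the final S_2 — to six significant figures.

S_2 ≈ 58.0036

∫_2^25 ln(x) dx evaluates to 56.0856.
Endpoint term: (f(2) + f(25))/2 = (0.693147 + 3.21888)/2 = 1.95601.
So far: 58.0416.
k=1: B_{2}/(2)! × [f^{(1)}(25) − f^{(1)}(2)] = 1/12 × (0.0400000 − 0.500000) = -0.0383333.
Running total after k=1: 58.0033.
k=2: B_{4}/(4)! × [f^{(3)}(25) − f^{(3)}(2)] = −1/720 × (0.000128000 − 0.250000) = 0.000347044.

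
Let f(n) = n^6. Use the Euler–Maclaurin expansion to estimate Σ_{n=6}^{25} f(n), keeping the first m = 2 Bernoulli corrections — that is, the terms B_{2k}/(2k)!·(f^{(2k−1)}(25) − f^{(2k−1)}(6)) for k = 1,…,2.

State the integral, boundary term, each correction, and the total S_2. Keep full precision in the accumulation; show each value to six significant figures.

S_2 ≈ 9.98861e+08

Integral: ∫_6^25 x^6 dx = 8.71891e+08.
Boundary: ½(f(6) + f(25)) = ½(46656.0 + 2.44141e+08) = 1.22094e+08.
So far: 9.93984e+08.
k=1: B_{2}/(2)! × [f^{(1)}(25) − f^{(1)}(6)] = 1/12 × (5.85938e+07 − 46656.0) = 4.87892e+06.
Running total after k=1: 9.98863e+08.
k=2: B_{4}/(4)! × [f^{(3)}(25) − f^{(3)}(6)] = −1/720 × (1.87500e+06 − 25920.0) = -2568.17.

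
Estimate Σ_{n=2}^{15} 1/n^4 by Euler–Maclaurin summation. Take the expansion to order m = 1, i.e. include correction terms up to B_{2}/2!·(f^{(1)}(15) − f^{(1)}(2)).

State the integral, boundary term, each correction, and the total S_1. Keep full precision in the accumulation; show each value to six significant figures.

∫_2^15 1/x^4 dx evaluates to 0.0415679.
½[f(2) + f(15)] = ½[0.0625000 + 1.97531e-05] = 0.0312599.
Integral + boundary = 0.0728278.
k=1: B_{2}/(2)! × [f^{(1)}(15) − f^{(1)}(2)] = 1/12 × (-5.26749e-06 − (-0.125000)) = 0.0104162.

S_1 ≈ 0.0832440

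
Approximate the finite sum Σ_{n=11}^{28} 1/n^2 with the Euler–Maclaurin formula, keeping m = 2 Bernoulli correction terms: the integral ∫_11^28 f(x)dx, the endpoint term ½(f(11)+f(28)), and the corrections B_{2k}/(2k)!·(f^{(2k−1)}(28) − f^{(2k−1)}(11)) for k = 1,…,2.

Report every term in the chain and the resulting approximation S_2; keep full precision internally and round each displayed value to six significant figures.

Integral: ∫_11^28 1/x^2 dx = 0.0551948.
Endpoint term: (f(11) + f(28))/2 = (0.00826446 + 0.00127551)/2 = 0.00476999.
So far: 0.0599648.
Correction k=1: B_{2}/2! · (f^{(1)}(28) − f^{(1)}(11)) = 1/12 · (-9.11079e-05 − (-0.00150263)) = 0.000117627.
Running total after k=1: 0.0600824.
Correction k=2: B_{4}/4! · (f^{(3)}(28) − f^{(3)}(11)) = −1/720 · (-1.39451e-06 − (-0.000149021)) = -2.05037e-07.

S_2 ≈ 0.0600822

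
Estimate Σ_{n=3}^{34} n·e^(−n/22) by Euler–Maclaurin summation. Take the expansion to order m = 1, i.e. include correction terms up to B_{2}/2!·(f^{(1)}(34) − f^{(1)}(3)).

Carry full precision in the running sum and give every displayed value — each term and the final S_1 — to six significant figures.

Integral: ∫_3^34 x·e^(−x/22) dx = 217.208.
Boundary: ½(f(3) + f(34)) = ½(2.61758 + 7.24931) = 4.93344.
Integral + boundary = 222.142.
Order-1 term: 1/12 · (-0.116299 − 0.753545) = -0.0724870.

S_1 ≈ 222.069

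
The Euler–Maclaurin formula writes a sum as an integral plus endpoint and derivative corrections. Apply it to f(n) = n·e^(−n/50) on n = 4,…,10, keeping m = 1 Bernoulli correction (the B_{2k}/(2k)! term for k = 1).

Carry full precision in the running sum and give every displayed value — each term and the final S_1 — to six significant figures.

∫_4^10 x·e^(−x/50) dx evaluates to 36.2219.
Endpoint term: (f(4) + f(10))/2 = (3.69247 + 8.18731)/2 = 5.93989.
So far: 42.1618.
Order-1 term: 1/12 · (0.654985 − 0.849267) = -0.0161902.

S_1 ≈ 42.1456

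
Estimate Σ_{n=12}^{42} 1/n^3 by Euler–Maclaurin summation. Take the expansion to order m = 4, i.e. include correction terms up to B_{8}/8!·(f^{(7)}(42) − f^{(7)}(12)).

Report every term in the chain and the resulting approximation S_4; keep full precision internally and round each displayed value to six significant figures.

The integral term ∫_12^42 1/x^3 dx = 0.00318878.
½[f(12) + f(42)] = ½[0.000578704 + 1.34975e-05] = 0.000296101.
Integral + boundary = 0.00348488.
k=1: B_{2}/(2)! × [f^{(1)}(42) − f^{(1)}(12)] = 1/12 × (-9.64104e-07 − (-0.000144676)) = 1.19760e-05.
Partial sum through k=1: 0.00349685.
k=2: B_{4}/(4)! × [f^{(3)}(42) − f^{(3)}(12)] = −1/720 × (-1.09309e-08 − (-2.00939e-05)) = -2.78930e-08.
Partial sum through k=2: 0.00349682.
k=3: B_{6}/(6)! × [f^{(5)}(42) − f^{(5)}(12)] = 1/30240 × (-2.60259e-10 − (-5.86071e-06)) = 1.93798e-10.
Partial sum through k=3: 0.00349682.
k=4: B_{8}/(8)! × [f^{(7)}(42) − f^{(7)}(12)] = −1/1209600 × (-1.06228e-11 − (-2.93036e-06)) = -2.42257e-12.

S_4 ≈ 0.00349682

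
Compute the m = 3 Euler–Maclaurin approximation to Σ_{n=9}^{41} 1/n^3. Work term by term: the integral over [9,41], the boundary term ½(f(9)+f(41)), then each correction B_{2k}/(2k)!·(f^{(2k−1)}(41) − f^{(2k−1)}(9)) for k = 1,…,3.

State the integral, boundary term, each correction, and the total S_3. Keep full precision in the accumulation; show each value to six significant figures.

The integral term ∫_9^41 1/x^3 dx = 0.00587540.
Boundary: ½(f(9) + f(41)) = ½(0.00137174 + 1.45094e-05) = 0.000693126.
Integral + boundary = 0.00656852.
k=1: B_{2}/(2)! × [f^{(1)}(41) − f^{(1)}(9)] = 1/12 × (-1.06166e-06 − (-0.000457247)) = 3.80155e-05.
After k=1: 0.00660654.
k=2: B_{4}/(4)! × [f^{(3)}(41) − f^{(3)}(9)] = −1/720 × (-1.26313e-08 − (-0.000112901)) = -1.56789e-07.
After k=2: 0.00660638.
k=3: B_{6}/(6)! × [f^{(5)}(41) − f^{(5)}(9)] = 1/30240 × (-3.15595e-10 − (-5.85410e-05)) = 1.93587e-09.

S_3 ≈ 0.00660638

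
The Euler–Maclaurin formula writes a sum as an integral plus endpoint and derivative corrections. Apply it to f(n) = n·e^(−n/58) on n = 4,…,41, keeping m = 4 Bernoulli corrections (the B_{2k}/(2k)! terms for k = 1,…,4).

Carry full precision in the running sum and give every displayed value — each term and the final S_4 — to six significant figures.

The integral term ∫_4^41 x·e^(−x/58) dx = 524.563.
½[f(4) + f(41)] = ½[3.73344 + 20.2201] = 11.9768.
So far: 536.540.
Order-1 term: 1/12 · (0.144551 − 0.868989) = -0.0603699.
Partial sum through k=1: 536.479.
Order-2 term: −1/720 · (0.000336176 − 0.000813230) = 6.62576e-07.
Partial sum through k=2: 536.479.
Order-3 term: 1/30240 · (1.87093e-07 − 4.06701e-07) = -7.26215e-12.
Partial sum through k=3: 536.479.
Order-4 term: −1/1209600 · (8.15259e-11 − 1.69933e-10) = 7.30882e-17.

S_4 ≈ 536.479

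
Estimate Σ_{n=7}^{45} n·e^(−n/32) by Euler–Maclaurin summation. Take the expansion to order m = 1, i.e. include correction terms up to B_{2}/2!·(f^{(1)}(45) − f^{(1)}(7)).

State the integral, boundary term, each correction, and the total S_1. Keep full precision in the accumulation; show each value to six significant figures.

The integral term ∫_7^45 x·e^(−x/32) dx = 398.967.
½[f(7) + f(45)] = ½[5.62466 + 11.0277] = 8.32619.
So far: 407.293.
Correction k=1: B_{2}/2! · (f^{(1)}(45) − f^{(1)}(7)) = 1/12 · (-0.0995558 − 0.627752) = -0.0606090.

S_1 ≈ 407.233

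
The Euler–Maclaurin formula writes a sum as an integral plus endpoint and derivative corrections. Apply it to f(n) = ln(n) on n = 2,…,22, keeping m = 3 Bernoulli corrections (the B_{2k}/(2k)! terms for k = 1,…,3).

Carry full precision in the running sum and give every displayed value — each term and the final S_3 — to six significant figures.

S_3 ≈ 48.4712

The integral term ∫_2^22 ln(x) dx = 46.6166.
Boundary: ½(f(2) + f(22)) = ½(0.693147 + 3.09104) = 1.89209.
Integral + boundary = 48.5087.
Correction k=1: B_{2}/2! · (f^{(1)}(22) − f^{(1)}(2)) = 1/12 · (0.0454545 − 0.500000) = -0.0378788.
After k=1: 48.4709.
Correction k=2: B_{4}/4! · (f^{(3)}(22) − f^{(3)}(2)) = −1/720 · (0.000187829 − 0.250000) = 0.000346961.
After k=2: 48.4712.
Correction k=3: B_{6}/6! · (f^{(5)}(22) − f^{(5)}(2)) = 1/30240 · (4.65691e-06 − 0.750000) = -2.48014e-05.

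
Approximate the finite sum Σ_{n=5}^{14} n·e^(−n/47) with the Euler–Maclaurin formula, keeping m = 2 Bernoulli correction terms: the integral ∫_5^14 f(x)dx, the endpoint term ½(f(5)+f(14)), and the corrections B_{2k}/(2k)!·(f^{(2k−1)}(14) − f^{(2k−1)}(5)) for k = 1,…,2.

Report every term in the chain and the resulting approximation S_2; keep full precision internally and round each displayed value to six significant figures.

Integral: ∫_5^14 x·e^(−x/47) dx = 68.9025.
½[f(5) + f(14)] = ½[4.49540 + 10.3935] = 7.44447.
Running total after boundary: 76.3470.
Order-1 term: 1/12 · (0.521257 − 0.803433) = -0.0235147.
Partial sum through k=1: 76.3235.
Order-2 term: −1/720 · (0.000908125 − 0.00117772) = 3.74443e-07.

S_2 ≈ 76.3235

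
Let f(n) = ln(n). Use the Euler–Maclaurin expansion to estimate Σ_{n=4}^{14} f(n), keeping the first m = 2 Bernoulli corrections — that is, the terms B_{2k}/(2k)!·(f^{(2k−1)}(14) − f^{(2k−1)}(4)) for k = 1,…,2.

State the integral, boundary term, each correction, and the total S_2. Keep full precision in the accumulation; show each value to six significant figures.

S_2 ≈ 23.3995

Integral: ∫_4^14 ln(x) dx = 21.4016.
Boundary: ½(f(4) + f(14)) = ½(1.38629 + 2.63906) = 2.01268.
So far: 23.4143.
Correction k=1: B_{2}/2! · (f^{(1)}(14) − f^{(1)}(4)) = 1/12 · (0.0714286 − 0.250000) = -0.0148810.
After k=1: 23.3994.
Correction k=2: B_{4}/4! · (f^{(3)}(14) − f^{(3)}(4)) = −1/720 · (0.000728863 − 0.0312500) = 4.23905e-05.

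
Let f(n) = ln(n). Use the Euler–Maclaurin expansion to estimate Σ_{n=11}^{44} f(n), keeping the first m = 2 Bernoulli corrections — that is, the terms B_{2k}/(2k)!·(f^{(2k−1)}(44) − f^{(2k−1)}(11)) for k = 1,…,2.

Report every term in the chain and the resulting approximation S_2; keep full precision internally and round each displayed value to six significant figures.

∫_11^44 ln(x) dx evaluates to 107.127.
½[f(11) + f(44)] = ½[2.39790 + 3.78419] = 3.09104.
Running total after boundary: 110.219.
Order-1 term: 1/12 · (0.0227273 − 0.0909091) = -0.00568182.
Running total after k=1: 110.213.
Order-2 term: −1/720 · (2.34786e-05 − 0.00150263) = 2.05438e-06.

S_2 ≈ 110.213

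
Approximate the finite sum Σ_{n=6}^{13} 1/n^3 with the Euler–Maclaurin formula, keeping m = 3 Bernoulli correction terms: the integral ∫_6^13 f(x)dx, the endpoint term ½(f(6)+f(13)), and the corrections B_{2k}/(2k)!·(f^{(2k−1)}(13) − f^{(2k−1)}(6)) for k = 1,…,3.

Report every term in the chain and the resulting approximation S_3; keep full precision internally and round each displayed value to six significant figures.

Integral: ∫_6^13 1/x^3 dx = 0.0109303.
½[f(6) + f(13)] = ½[0.00462963 + 0.000455166] = 0.00254240.
So far: 0.0134727.
Correction k=1: B_{2}/2! · (f^{(1)}(13) − f^{(1)}(6)) = 1/12 · (-0.000105038 − (-0.00231481)) = 0.000184148.
Running total after k=1: 0.0136569.
Correction k=2: B_{4}/4! · (f^{(3)}(13) − f^{(3)}(6)) = −1/720 · (-1.24306e-05 − (-0.00128601)) = -1.76886e-06.
Running total after k=2: 0.0136551.
Correction k=3: B_{6}/6! · (f^{(5)}(13) − f^{(5)}(6)) = 1/30240 · (-3.08925e-06 − (-0.00150034)) = 4.95124e-08.

S_3 ≈ 0.0136551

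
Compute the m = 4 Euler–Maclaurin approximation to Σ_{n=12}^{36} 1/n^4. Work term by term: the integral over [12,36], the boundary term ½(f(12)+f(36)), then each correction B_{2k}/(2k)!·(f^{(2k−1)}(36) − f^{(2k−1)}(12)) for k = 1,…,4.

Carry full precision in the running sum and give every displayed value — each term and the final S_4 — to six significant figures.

S_4 ≈ 0.000211497

∫_12^36 1/x^4 dx evaluates to 0.000185757.
½[f(12) + f(36)] = ½[4.82253e-05 + 5.95374e-07] = 2.44103e-05.
So far: 0.000210167.
Correction k=1: B_{2}/2! · (f^{(1)}(36) − f^{(1)}(12)) = 1/12 · (-6.61527e-08 − (-1.60751e-05)) = 1.33408e-06.
Running total after k=1: 0.000211501.
Correction k=2: B_{4}/4! · (f^{(3)}(36) − f^{(3)}(12)) = −1/720 · (-1.53131e-09 − (-3.34898e-06)) = -4.64923e-09.
Running total after k=2: 0.000211497.
Correction k=3: B_{6}/6! · (f^{(5)}(36) − f^{(5)}(12)) = 1/30240 · (-6.61678e-11 − (-1.30238e-06)) = 4.30660e-11.
Running total after k=3: 0.000211497.
Correction k=4: B_{8}/8! · (f^{(7)}(36) − f^{(7)}(12)) = −1/1209600 · (-4.59499e-12 − (-8.13988e-07)) = -6.72936e-13.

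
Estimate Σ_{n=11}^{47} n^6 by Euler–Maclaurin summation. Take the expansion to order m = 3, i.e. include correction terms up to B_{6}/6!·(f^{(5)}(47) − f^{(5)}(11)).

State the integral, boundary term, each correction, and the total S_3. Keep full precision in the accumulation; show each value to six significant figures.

The integral term ∫_11^47 x^6 dx = 7.23719e+10.
Endpoint term: (f(11) + f(47))/2 = (1.77156e+06 + 1.07792e+10)/2 = 5.39049e+09.
Integral + boundary = 7.77624e+10.
k=1: B_{2}/(2)! × [f^{(1)}(47) − f^{(1)}(11)] = 1/12 × (1.37607e+09 − 966306) = 1.14592e+08.
Partial sum through k=1: 7.78770e+10.
k=2: B_{4}/(4)! × [f^{(3)}(47) − f^{(3)}(11)] = −1/720 × (1.24588e+07 − 159720) = -17082.0.
Partial sum through k=2: 7.78770e+10.
k=3: B_{6}/(6)! × [f^{(5)}(47) − f^{(5)}(11)] = 1/30240 × (33840.0 − 7920.00) = 0.857143.

S_3 ≈ 7.78770e+10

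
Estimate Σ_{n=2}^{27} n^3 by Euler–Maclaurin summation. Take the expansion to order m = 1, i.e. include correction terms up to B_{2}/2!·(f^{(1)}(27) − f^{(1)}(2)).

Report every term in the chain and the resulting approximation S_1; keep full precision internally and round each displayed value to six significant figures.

∫_2^27 x^3 dx evaluates to 132856.
Boundary: ½(f(2) + f(27)) = ½(8.00000 + 19683.0) = 9845.50.
Integral + boundary = 142702.
k=1: B_{2}/(2)! × [f^{(1)}(27) − f^{(1)}(2)] = 1/12 × (2187.00 − 12.0000) = 181.250.

S_1 ≈ 142883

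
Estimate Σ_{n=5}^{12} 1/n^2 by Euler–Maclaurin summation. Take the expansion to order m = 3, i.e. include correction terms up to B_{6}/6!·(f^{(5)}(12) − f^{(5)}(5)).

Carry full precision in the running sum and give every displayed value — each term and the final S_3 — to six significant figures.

S_3 ≈ 0.141366

Integral: ∫_5^12 1/x^2 dx = 0.116667.
½[f(5) + f(12)] = ½[0.0400000 + 0.00694444] = 0.0234722.
Integral + boundary = 0.140139.
k=1: B_{2}/(2)! × [f^{(1)}(12) − f^{(1)}(5)] = 1/12 × (-0.00115741 − (-0.0160000)) = 0.00123688.
Partial sum through k=1: 0.141376.
k=2: B_{4}/(4)! × [f^{(3)}(12) − f^{(3)}(5)] = −1/720 × (-9.64506e-05 − (-0.00768000)) = -1.05327e-05.
Partial sum through k=2: 0.141365.
k=3: B_{6}/(6)! × [f^{(5)}(12) − f^{(5)}(5)] = 1/30240 × (-2.00939e-05 − (-0.00921600)) = 3.04097e-07.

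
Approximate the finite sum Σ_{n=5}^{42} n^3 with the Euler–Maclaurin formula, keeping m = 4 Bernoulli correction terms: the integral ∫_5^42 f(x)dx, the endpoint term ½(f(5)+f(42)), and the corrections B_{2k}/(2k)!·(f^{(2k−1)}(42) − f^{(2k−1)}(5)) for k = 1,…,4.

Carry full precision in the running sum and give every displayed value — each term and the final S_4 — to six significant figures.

S_4 ≈ 815309

∫_5^42 x^3 dx evaluates to 777768.
Boundary: ½(f(5) + f(42)) = ½(125.000 + 74088.0) = 37106.5.
So far: 814874.
Order-1 term: 1/12 · (5292.00 − 75.0000) = 434.750.
Partial sum through k=1: 815309.
Order-2 term: −1/720 · (6.00000 − 6.00000) = 0.00000.
Partial sum through k=2: 815309.
Order-3 term: 1/30240 · (0.00000 − 0.00000) = 0.00000.
Partial sum through k=3: 815309.
Order-4 term: −1/1209600 · (0.00000 − 0.00000) = 0.00000.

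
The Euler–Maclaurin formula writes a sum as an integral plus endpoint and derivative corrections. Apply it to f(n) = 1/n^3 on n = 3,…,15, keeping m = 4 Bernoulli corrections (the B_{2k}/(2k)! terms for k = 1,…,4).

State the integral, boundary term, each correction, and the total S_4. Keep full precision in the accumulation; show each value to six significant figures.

Integral: ∫_3^15 1/x^3 dx = 0.0533333.
½[f(3) + f(15)] = ½[0.0370370 + 0.000296296] = 0.0186667.
So far: 0.0720000.
Correction k=1: B_{2}/2! · (f^{(1)}(15) − f^{(1)}(3)) = 1/12 · (-5.92593e-05 − (-0.0370370)) = 0.00308148.
Partial sum through k=1: 0.0750815.
Correction k=2: B_{4}/4! · (f^{(3)}(15) − f^{(3)}(3)) = −1/720 · (-5.26749e-06 − (-0.0823045)) = -0.000114305.
Partial sum through k=2: 0.0749672.
Correction k=3: B_{6}/6! · (f^{(5)}(15) − f^{(5)}(3)) = 1/30240 · (-9.83265e-07 − (-0.384088)) = 1.27013e-05.
Partial sum through k=3: 0.0749799.
Correction k=4: B_{8}/8! · (f^{(7)}(15) − f^{(7)}(3)) = −1/1209600 · (-3.14645e-07 − (-3.07270)) = -2.54026e-06.

S_4 ≈ 0.0749773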